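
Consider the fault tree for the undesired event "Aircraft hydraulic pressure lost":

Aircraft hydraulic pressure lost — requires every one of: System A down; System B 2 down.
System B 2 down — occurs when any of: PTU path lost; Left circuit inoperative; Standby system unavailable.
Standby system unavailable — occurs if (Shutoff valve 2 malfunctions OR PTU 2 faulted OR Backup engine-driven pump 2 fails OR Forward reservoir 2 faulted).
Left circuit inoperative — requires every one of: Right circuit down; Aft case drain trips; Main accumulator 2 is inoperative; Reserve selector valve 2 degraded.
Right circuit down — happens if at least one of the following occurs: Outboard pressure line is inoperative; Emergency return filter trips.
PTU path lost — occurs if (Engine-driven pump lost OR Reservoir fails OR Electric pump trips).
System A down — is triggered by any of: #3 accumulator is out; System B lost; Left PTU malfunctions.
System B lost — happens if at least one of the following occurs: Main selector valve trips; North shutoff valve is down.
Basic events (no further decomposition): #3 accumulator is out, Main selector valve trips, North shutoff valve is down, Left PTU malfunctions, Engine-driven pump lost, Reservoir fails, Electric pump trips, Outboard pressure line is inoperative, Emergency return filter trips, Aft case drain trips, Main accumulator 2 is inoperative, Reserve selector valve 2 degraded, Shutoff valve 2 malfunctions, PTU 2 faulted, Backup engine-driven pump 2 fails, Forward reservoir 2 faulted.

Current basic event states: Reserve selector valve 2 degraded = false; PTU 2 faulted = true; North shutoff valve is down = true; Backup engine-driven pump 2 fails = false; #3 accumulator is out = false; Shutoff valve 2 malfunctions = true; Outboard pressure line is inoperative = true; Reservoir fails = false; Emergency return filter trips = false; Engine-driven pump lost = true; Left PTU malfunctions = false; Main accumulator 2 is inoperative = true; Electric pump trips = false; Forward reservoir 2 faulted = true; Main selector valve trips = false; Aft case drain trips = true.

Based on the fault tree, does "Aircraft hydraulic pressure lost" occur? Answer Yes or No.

System B lost [OR]: Main selector valve trips=not, North shutoff valve is down=occurs → at least one input occurs → occurs.
System A down [OR]: #3 accumulator is out=not, System B lost=occurs, Left PTU malfunctions=not → at least one input occurs → occurs.
PTU path lost [OR]: Engine-driven pump lost=occurs, Reservoir fails=not, Electric pump trips=not → at least one input occurs → occurs.
Right circuit down [OR]: Outboard pressure line is inoperative=occurs, Emergency return filter trips=not → at least one input occurs → occurs.
Left circuit inoperative [AND]: Right circuit down=occurs, Aft case drain trips=occurs, Main accumulator 2 is inoperative=occurs, Reserve selector valve 2 degraded=not → not all inputs occur → does not occur.
Standby system unavailable [OR]: Shutoff valve 2 malfunctions=occurs, PTU 2 faulted=occurs, Backup engine-driven pump 2 fails=not, Forward reservoir 2 faulted=occurs → at least one input occurs → occurs.
System B 2 down [OR]: PTU path lost=occurs, Left circuit inoperative=not, Standby system unavailable=occurs → at least one input occurs → occurs.
Aircraft hydraulic pressure lost [AND]: System A down=occurs, System B 2 down=occurs → all inputs occur → occurs.

Yes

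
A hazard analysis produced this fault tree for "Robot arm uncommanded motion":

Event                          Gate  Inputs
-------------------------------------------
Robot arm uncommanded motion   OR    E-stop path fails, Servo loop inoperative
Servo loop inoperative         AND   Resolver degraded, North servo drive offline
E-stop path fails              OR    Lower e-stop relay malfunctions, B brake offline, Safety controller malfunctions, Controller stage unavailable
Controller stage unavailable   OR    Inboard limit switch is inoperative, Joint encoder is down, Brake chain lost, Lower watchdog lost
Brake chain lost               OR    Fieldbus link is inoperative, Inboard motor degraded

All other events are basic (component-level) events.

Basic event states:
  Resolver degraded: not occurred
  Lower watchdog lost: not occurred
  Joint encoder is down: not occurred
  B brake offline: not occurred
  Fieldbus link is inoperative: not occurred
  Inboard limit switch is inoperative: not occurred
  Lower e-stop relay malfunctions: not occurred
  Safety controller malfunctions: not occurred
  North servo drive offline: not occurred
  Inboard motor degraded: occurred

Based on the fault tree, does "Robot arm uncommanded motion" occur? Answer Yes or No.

Brake chain lost [OR]: Fieldbus link is inoperative=not, Inboard motor degraded=occurs → at least one input occurs → occurs.
Controller stage unavailable [OR]: Inboard limit switch is inoperative=not, Joint encoder is down=not, Brake chain lost=occurs, Lower watchdog lost=not → at least one input occurs → occurs.
E-stop path fails [OR]: Lower e-stop relay malfunctions=not, B brake offline=not, Safety controller malfunctions=not, Controller stage unavailable=occurs → at least one input occurs → occurs.
Servo loop inoperative [AND]: Resolver degraded=not, North servo drive offline=not → not all inputs occur → does not occur.
Robot arm uncommanded motion [OR]: E-stop path fails=occurs, Servo loop inoperative=not → at least one input occurs → occurs.

Yes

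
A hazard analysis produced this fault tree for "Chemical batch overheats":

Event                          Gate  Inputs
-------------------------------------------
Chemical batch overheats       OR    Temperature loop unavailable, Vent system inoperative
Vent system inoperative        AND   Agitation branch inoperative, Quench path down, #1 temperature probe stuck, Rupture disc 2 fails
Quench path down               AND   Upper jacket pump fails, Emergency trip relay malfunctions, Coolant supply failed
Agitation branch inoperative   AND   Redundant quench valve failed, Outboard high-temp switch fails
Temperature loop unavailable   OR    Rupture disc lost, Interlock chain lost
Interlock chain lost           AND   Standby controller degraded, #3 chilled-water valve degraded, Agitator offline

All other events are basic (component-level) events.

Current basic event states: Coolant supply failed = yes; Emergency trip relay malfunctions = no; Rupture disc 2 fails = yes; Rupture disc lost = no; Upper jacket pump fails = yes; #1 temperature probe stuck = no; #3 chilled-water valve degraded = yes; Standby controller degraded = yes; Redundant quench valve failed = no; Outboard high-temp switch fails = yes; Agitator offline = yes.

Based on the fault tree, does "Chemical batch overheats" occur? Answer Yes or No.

Yes

Interlock chain lost [AND]: Standby controller degraded=occurs, #3 chilled-water valve degraded=occurs, Agitator offline=occurs → all inputs occur → occurs.
Temperature loop unavailable [OR]: Rupture disc lost=not, Interlock chain lost=occurs → at least one input occurs → occurs.
Agitation branch inoperative [AND]: Redundant quench valve failed=not, Outboard high-temp switch fails=occurs → not all inputs occur → does not occur.
Quench path down [AND]: Upper jacket pump fails=occurs, Emergency trip relay malfunctions=not, Coolant supply failed=occurs → not all inputs occur → does not occur.
Vent system inoperative [AND]: Agitation branch inoperative=not, Quench path down=not, #1 temperature probe stuck=not, Rupture disc 2 fails=occurs → not all inputs occur → does not occur.
Chemical batch overheats [OR]: Temperature loop unavailable=occurs, Vent system inoperative=not → at least one input occurs → occurs.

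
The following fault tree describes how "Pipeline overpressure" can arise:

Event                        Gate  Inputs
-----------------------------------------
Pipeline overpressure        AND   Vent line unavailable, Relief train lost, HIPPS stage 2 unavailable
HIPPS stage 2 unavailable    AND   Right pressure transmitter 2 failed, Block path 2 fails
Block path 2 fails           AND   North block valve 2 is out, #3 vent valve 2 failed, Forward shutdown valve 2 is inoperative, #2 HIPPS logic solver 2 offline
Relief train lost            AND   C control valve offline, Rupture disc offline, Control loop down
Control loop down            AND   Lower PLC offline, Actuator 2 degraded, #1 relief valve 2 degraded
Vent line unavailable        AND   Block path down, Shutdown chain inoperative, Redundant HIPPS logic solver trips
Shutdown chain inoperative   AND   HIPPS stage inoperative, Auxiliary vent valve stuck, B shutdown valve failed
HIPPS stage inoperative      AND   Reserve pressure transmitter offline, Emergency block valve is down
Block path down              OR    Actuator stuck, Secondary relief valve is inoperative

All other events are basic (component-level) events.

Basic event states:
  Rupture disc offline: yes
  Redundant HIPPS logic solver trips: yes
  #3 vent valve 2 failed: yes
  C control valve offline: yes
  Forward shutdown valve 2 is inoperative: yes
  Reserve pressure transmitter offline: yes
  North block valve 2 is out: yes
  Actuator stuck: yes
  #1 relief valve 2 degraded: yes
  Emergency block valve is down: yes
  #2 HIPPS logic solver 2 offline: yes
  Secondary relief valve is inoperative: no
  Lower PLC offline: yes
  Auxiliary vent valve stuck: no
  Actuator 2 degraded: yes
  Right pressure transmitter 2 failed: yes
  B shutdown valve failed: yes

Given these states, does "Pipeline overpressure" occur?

No

Block path down [OR]: Actuator stuck=occurs, Secondary relief valve is inoperative=not → at least one input occurs → occurs.
HIPPS stage inoperative [AND]: Reserve pressure transmitter offline=occurs, Emergency block valve is down=occurs → all inputs occur → occurs.
Shutdown chain inoperative [AND]: HIPPS stage inoperative=occurs, Auxiliary vent valve stuck=not, B shutdown valve failed=occurs → not all inputs occur → does not occur.
Vent line unavailable [AND]: Block path down=occurs, Shutdown chain inoperative=not, Redundant HIPPS logic solver trips=occurs → not all inputs occur → does not occur.
Control loop down [AND]: Lower PLC offline=occurs, Actuator 2 degraded=occurs, #1 relief valve 2 degraded=occurs → all inputs occur → occurs.
Relief train lost [AND]: C control valve offline=occurs, Rupture disc offline=occurs, Control loop down=occurs → all inputs occur → occurs.
Block path 2 fails [AND]: North block valve 2 is out=occurs, #3 vent valve 2 failed=occurs, Forward shutdown valve 2 is inoperative=occurs, #2 HIPPS logic solver 2 offline=occurs → all inputs occur → occurs.
HIPPS stage 2 unavailable [AND]: Right pressure transmitter 2 failed=occurs, Block path 2 fails=occurs → all inputs occur → occurs.
Pipeline overpressure [AND]: Vent line unavailable=not, Relief train lost=occurs, HIPPS stage 2 unavailable=occurs → not all inputs occur → does not occur.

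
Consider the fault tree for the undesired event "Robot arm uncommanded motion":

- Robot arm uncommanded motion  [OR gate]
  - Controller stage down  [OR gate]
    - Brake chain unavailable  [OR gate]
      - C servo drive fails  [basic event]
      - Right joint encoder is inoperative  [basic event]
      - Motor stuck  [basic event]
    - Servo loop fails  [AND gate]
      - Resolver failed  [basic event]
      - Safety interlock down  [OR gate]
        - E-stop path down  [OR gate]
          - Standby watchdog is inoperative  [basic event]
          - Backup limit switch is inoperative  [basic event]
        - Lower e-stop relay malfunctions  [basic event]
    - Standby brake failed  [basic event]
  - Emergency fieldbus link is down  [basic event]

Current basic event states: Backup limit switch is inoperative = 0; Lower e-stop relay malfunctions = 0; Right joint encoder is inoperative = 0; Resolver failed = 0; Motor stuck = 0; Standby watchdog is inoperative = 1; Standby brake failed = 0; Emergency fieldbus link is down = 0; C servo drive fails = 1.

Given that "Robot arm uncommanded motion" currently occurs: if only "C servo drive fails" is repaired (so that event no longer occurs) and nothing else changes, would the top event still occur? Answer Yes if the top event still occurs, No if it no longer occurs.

Counterfactual: set "C servo drive fails" to not occurred.
Brake chain unavailable [OR]: C servo drive fails=not, Right joint encoder is inoperative=not, Motor stuck=not → no input occurs → does not occur.
E-stop path down [OR]: Standby watchdog is inoperative=occurs, Backup limit switch is inoperative=not → at least one input occurs → occurs.
Safety interlock down [OR]: E-stop path down=occurs, Lower e-stop relay malfunctions=not → at least one input occurs → occurs.
Servo loop fails [AND]: Resolver failed=not, Safety interlock down=occurs → not all inputs occur → does not occur.
Controller stage down [OR]: Brake chain unavailable=not, Servo loop fails=not, Standby brake failed=not → no input occurs → does not occur.
Robot arm uncommanded motion [OR]: Controller stage down=not, Emergency fieldbus link is down=not → no input occurs → does not occur.

No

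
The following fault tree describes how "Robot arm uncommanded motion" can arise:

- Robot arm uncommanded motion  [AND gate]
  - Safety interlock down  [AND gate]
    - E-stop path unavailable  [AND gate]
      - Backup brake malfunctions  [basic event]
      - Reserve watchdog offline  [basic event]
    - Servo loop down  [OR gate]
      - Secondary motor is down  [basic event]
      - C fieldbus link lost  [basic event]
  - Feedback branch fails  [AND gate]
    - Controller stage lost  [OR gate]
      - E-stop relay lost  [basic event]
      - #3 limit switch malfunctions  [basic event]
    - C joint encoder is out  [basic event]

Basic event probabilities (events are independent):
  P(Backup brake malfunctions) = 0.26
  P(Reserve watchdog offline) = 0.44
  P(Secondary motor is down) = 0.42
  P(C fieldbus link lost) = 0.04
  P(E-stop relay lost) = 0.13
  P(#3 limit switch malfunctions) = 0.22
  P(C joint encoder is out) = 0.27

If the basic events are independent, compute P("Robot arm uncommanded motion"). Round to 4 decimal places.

P(E-stop path unavailable) [AND] = 0.26 × 0.44 = 0.114400
P(Servo loop down) [OR] = 1 − (1−0.42) × (1−0.04) = 0.443200
P(Safety interlock down) [AND] = 0.114400 × 0.443200 = 0.050702
P(Controller stage lost) [OR] = 1 − (1−0.13) × (1−0.22) = 0.321400
P(Feedback branch fails) [AND] = 0.321400 × 0.27 = 0.086778
P(Robot arm uncommanded motion) [AND] = 0.050702 × 0.086778 = 0.004400
Rounded to 4 decimal places: P(Robot arm uncommanded motion) ≈ 0.0044.

0.0044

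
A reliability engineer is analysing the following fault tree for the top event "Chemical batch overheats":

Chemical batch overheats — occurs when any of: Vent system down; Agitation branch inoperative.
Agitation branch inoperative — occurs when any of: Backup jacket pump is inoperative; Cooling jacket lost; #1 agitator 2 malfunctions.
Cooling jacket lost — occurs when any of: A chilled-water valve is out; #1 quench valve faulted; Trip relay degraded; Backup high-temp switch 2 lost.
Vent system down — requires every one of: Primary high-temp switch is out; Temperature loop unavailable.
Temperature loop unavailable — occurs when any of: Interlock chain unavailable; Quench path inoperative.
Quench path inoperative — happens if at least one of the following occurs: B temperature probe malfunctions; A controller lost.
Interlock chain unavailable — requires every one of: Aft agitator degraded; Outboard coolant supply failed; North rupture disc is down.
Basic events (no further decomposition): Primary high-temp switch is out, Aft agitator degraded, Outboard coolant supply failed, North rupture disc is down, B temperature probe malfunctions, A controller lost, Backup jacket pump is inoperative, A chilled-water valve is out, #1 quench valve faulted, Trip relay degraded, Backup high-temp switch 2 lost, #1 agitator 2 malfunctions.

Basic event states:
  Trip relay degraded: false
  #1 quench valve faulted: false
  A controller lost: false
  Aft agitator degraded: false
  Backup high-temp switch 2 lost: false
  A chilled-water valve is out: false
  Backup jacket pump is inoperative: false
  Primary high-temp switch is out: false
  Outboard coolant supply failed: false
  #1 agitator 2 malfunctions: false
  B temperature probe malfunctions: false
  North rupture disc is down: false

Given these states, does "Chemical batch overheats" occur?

No

Interlock chain unavailable [AND]: Aft agitator degraded=not, Outboard coolant supply failed=not, North rupture disc is down=not → not all inputs occur → does not occur.
Quench path inoperative [OR]: B temperature probe malfunctions=not, A controller lost=not → no input occurs → does not occur.
Temperature loop unavailable [OR]: Interlock chain unavailable=not, Quench path inoperative=not → no input occurs → does not occur.
Vent system down [AND]: Primary high-temp switch is out=not, Temperature loop unavailable=not → not all inputs occur → does not occur.
Cooling jacket lost [OR]: A chilled-water valve is out=not, #1 quench valve faulted=not, Trip relay degraded=not, Backup high-temp switch 2 lost=not → no input occurs → does not occur.
Agitation branch inoperative [OR]: Backup jacket pump is inoperative=not, Cooling jacket lost=not, #1 agitator 2 malfunctions=not → no input occurs → does not occur.
Chemical batch overheats [OR]: Vent system down=not, Agitation branch inoperative=not → no input occurs → does not occur.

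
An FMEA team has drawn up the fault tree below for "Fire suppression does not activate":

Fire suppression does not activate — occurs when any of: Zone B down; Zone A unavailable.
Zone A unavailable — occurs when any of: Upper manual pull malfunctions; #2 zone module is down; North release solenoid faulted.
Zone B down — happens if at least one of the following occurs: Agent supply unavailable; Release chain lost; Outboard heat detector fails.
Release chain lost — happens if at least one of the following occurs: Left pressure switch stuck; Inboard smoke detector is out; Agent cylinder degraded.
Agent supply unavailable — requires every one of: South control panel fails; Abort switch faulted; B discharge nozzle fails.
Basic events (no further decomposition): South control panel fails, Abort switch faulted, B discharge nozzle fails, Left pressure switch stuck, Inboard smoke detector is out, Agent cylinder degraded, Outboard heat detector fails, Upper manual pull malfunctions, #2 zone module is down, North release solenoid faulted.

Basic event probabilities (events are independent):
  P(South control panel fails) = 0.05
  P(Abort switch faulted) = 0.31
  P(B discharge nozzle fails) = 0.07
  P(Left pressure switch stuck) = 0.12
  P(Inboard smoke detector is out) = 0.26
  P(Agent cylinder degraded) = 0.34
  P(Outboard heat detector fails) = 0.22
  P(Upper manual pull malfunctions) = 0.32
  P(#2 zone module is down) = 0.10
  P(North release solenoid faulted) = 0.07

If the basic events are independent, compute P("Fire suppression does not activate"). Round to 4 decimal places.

0.8094

P(Agent supply unavailable) [AND] = 0.05 × 0.31 × 0.07 = 0.001085
P(Release chain lost) [OR] = 1 − (1−0.12) × (1−0.26) × (1−0.34) = 0.570208
P(Zone B down) [OR] = 1 − (1−0.001085) × (1−0.570208) × (1−0.22) = 0.665126
P(Zone A unavailable) [OR] = 1 − (1−0.32) × (1−0.10) × (1−0.07) = 0.430840
P(Fire suppression does not activate) [OR] = 1 − (1−0.665126) × (1−0.430840) = 0.809403
Rounded to 4 decimal places: P(Fire suppression does not activate) ≈ 0.8094.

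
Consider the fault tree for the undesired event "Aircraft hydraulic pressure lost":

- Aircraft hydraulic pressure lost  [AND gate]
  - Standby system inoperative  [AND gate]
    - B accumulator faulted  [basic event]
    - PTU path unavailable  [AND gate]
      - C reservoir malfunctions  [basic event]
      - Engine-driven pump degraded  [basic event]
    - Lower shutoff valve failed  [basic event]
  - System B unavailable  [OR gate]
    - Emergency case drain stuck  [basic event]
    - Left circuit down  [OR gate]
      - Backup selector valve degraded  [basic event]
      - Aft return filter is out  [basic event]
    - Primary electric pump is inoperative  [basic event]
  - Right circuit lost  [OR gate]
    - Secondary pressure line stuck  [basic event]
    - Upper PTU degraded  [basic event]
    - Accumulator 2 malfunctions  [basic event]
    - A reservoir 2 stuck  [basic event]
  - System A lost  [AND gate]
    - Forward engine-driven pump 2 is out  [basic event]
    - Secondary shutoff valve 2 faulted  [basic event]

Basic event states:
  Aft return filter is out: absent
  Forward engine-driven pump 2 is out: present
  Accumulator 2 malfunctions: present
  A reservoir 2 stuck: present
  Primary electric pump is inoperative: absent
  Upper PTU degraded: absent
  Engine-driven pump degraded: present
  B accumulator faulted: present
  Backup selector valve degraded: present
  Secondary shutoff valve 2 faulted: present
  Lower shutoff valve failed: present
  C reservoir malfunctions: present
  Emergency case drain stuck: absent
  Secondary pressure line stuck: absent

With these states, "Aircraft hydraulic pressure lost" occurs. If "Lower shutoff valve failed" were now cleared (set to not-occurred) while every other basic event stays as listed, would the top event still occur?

No

Counterfactual: set "Lower shutoff valve failed" to not occurred.
PTU path unavailable [AND]: C reservoir malfunctions=occurs, Engine-driven pump degraded=occurs → all inputs occur → occurs.
Standby system inoperative [AND]: B accumulator faulted=occurs, PTU path unavailable=occurs, Lower shutoff valve failed=not → not all inputs occur → does not occur.
Left circuit down [OR]: Backup selector valve degraded=occurs, Aft return filter is out=not → at least one input occurs → occurs.
System B unavailable [OR]: Emergency case drain stuck=not, Left circuit down=occurs, Primary electric pump is inoperative=not → at least one input occurs → occurs.
Right circuit lost [OR]: Secondary pressure line stuck=not, Upper PTU degraded=not, Accumulator 2 malfunctions=occurs, A reservoir 2 stuck=occurs → at least one input occurs → occurs.
System A lost [AND]: Forward engine-driven pump 2 is out=occurs, Secondary shutoff valve 2 faulted=occurs → all inputs occur → occurs.
Aircraft hydraulic pressure lost [AND]: Standby system inoperative=not, System B unavailable=occurs, Right circuit lost=occurs, System A lost=occurs → not all inputs occur → does not occur.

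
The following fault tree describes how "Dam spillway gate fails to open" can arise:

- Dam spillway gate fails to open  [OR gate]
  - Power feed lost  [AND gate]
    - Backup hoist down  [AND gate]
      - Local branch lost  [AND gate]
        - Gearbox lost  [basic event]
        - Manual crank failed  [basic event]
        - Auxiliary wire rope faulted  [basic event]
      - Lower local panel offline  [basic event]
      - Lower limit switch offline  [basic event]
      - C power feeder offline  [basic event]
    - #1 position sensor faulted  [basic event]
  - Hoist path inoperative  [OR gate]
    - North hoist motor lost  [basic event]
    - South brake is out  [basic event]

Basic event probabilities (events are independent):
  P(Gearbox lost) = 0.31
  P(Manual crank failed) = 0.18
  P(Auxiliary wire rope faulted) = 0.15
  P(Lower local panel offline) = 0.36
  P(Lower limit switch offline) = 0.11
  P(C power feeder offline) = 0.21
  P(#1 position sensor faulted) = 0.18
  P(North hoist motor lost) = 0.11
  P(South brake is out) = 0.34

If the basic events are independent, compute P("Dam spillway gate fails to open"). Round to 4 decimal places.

P(Local branch lost) [AND] = 0.31 × 0.18 × 0.15 = 0.008370
P(Backup hoist down) [AND] = 0.008370 × 0.36 × 0.11 × 0.21 = 0.000070
P(Power feed lost) [AND] = 0.000070 × 0.18 = 0.000013
P(Hoist path inoperative) [OR] = 1 − (1−0.11) × (1−0.34) = 0.412600
P(Dam spillway gate fails to open) [OR] = 1 − (1−0.000013) × (1−0.412600) = 0.412608
Rounded to 4 decimal places: P(Dam spillway gate fails to open) ≈ 0.4126.

0.4126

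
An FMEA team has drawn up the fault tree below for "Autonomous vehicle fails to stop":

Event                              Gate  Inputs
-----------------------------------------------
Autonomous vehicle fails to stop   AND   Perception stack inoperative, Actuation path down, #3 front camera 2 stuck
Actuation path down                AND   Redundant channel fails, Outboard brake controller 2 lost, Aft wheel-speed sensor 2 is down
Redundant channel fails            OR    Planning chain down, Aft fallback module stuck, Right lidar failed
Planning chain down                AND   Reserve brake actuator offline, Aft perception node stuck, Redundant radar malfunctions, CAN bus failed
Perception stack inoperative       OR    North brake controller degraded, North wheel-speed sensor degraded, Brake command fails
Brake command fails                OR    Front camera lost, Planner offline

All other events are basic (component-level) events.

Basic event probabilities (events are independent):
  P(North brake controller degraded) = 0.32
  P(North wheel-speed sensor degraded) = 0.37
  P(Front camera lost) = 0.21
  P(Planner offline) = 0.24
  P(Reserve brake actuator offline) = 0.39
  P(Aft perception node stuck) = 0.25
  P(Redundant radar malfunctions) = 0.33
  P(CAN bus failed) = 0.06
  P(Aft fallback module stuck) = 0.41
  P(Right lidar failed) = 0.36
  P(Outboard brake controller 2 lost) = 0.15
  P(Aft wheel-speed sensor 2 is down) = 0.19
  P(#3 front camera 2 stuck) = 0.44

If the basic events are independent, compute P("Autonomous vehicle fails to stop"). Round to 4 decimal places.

0.0058

P(Brake command fails) [OR] = 1 − (1−0.21) × (1−0.24) = 0.399600
P(Perception stack inoperative) [OR] = 1 − (1−0.32) × (1−0.37) × (1−0.399600) = 0.742789
P(Planning chain down) [AND] = 0.39 × 0.25 × 0.33 × 0.06 = 0.001931
P(Redundant channel fails) [OR] = 1 − (1−0.001931) × (1−0.41) × (1−0.36) = 0.623129
P(Actuation path down) [AND] = 0.623129 × 0.15 × 0.19 = 0.017759
P(Autonomous vehicle fails to stop) [AND] = 0.742789 × 0.017759 × 0.44 = 0.005804
Rounded to 4 decimal places: P(Autonomous vehicle fails to stop) ≈ 0.0058.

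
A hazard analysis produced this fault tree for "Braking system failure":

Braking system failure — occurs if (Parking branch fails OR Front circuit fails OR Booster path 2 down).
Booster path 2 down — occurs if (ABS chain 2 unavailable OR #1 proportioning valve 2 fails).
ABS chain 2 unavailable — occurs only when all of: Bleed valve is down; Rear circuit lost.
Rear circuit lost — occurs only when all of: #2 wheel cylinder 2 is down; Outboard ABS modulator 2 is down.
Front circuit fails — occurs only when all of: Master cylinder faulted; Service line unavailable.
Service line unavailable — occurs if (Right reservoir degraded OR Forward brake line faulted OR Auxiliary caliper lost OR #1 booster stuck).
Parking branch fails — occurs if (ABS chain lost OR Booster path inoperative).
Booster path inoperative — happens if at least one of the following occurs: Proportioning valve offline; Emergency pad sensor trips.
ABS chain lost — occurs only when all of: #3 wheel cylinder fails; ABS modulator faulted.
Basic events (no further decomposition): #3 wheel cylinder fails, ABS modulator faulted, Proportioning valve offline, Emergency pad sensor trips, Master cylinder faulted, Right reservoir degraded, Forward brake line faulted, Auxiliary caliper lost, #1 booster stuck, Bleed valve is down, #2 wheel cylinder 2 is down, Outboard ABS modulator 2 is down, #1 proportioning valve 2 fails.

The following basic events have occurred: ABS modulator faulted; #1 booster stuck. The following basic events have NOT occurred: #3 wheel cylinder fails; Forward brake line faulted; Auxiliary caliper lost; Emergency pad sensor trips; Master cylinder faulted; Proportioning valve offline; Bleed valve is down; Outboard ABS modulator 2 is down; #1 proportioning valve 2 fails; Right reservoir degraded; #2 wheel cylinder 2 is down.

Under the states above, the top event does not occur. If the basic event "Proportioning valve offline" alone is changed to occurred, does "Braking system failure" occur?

Counterfactual: set "Proportioning valve offline" to occurred.
ABS chain lost [AND]: #3 wheel cylinder fails=not, ABS modulator faulted=occurs → not all inputs occur → does not occur.
Booster path inoperative [OR]: Proportioning valve offline=occurs, Emergency pad sensor trips=not → at least one input occurs → occurs.
Parking branch fails [OR]: ABS chain lost=not, Booster path inoperative=occurs → at least one input occurs → occurs.
Service line unavailable [OR]: Right reservoir degraded=not, Forward brake line faulted=not, Auxiliary caliper lost=not, #1 booster stuck=occurs → at least one input occurs → occurs.
Front circuit fails [AND]: Master cylinder faulted=not, Service line unavailable=occurs → not all inputs occur → does not occur.
Rear circuit lost [AND]: #2 wheel cylinder 2 is down=not, Outboard ABS modulator 2 is down=not → not all inputs occur → does not occur.
ABS chain 2 unavailable [AND]: Bleed valve is down=not, Rear circuit lost=not → not all inputs occur → does not occur.
Booster path 2 down [OR]: ABS chain 2 unavailable=not, #1 proportioning valve 2 fails=not → no input occurs → does not occur.
Braking system failure [OR]: Parking branch fails=occurs, Front circuit fails=not, Booster path 2 down=not → at least one input occurs → occurs.

Yes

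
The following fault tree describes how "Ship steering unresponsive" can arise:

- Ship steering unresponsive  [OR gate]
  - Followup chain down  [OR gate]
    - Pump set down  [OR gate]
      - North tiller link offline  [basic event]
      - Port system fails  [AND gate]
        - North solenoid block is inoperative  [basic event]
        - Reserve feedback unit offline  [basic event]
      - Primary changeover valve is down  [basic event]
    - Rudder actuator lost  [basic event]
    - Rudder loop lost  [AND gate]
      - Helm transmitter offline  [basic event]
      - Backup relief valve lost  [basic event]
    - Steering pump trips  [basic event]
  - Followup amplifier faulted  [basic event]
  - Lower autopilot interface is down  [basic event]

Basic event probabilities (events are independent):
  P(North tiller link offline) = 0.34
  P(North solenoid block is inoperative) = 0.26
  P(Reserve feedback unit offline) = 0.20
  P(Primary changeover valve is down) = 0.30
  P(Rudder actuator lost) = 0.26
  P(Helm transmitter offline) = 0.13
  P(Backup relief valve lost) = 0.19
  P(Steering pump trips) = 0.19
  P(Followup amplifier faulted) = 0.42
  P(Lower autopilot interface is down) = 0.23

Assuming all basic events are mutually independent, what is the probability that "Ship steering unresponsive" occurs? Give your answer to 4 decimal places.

0.8857

P(Port system fails) [AND] = 0.26 × 0.20 = 0.052000
P(Pump set down) [OR] = 1 − (1−0.34) × (1−0.052000) × (1−0.30) = 0.562024
P(Rudder loop lost) [AND] = 0.13 × 0.19 = 0.024700
P(Followup chain down) [OR] = 1 − (1−0.562024) × (1−0.26) × (1−0.024700) × (1−0.19) = 0.743961
P(Ship steering unresponsive) [OR] = 1 − (1−0.743961) × (1−0.42) × (1−0.23) = 0.885653
Rounded to 4 decimal places: P(Ship steering unresponsive) ≈ 0.8857.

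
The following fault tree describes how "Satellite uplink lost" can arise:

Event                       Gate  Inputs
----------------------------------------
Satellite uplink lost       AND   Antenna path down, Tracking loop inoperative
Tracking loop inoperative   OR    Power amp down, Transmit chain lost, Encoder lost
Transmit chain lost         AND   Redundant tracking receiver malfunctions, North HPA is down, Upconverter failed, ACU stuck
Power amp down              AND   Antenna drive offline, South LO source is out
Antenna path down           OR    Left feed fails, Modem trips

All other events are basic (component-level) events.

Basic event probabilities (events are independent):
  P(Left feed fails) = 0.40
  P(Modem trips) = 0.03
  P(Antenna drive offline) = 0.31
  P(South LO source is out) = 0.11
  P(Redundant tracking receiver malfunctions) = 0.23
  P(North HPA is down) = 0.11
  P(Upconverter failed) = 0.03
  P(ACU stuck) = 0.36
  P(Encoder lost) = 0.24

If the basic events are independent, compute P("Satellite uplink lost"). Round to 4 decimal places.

0.1112

P(Antenna path down) [OR] = 1 − (1−0.40) × (1−0.03) = 0.418000
P(Power amp down) [AND] = 0.31 × 0.11 = 0.034100
P(Transmit chain lost) [AND] = 0.23 × 0.11 × 0.03 × 0.36 = 0.000273
P(Tracking loop inoperative) [OR] = 1 − (1−0.034100) × (1−0.000273) × (1−0.24) = 0.266116
P(Satellite uplink lost) [AND] = 0.418000 × 0.266116 = 0.111236
Rounded to 4 decimal places: P(Satellite uplink lost) ≈ 0.1112.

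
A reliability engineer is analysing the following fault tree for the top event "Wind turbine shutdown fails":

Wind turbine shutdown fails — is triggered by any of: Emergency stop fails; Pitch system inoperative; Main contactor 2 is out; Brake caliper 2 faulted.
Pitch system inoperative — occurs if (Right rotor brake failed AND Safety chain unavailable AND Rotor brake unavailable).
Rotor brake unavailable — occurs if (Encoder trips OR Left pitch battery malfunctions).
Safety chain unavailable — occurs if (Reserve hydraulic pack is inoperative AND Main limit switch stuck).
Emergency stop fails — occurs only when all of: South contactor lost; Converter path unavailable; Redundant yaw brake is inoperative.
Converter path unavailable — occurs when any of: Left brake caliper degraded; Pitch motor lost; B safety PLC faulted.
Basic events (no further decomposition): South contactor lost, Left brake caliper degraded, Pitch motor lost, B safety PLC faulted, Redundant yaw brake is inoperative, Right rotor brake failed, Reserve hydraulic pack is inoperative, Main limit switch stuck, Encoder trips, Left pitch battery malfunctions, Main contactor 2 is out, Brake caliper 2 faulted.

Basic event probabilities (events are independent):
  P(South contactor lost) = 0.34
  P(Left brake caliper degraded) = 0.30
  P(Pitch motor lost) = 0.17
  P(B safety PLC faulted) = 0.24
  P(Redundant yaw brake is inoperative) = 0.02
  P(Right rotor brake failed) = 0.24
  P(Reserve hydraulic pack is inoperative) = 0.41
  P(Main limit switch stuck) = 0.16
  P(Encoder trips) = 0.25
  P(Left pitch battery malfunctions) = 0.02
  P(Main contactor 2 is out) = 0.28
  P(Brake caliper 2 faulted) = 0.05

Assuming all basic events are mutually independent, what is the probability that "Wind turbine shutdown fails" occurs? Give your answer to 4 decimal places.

0.3214

P(Converter path unavailable) [OR] = 1 − (1−0.30) × (1−0.17) × (1−0.24) = 0.558440
P(Emergency stop fails) [AND] = 0.34 × 0.558440 × 0.02 = 0.003797
P(Safety chain unavailable) [AND] = 0.41 × 0.16 = 0.065600
P(Rotor brake unavailable) [OR] = 1 − (1−0.25) × (1−0.02) = 0.265000
P(Pitch system inoperative) [AND] = 0.24 × 0.065600 × 0.265000 = 0.004172
P(Wind turbine shutdown fails) [OR] = 1 − (1−0.003797) × (1−0.004172) × (1−0.28) × (1−0.05) = 0.321440
Rounded to 4 decimal places: P(Wind turbine shutdown fails) ≈ 0.3214.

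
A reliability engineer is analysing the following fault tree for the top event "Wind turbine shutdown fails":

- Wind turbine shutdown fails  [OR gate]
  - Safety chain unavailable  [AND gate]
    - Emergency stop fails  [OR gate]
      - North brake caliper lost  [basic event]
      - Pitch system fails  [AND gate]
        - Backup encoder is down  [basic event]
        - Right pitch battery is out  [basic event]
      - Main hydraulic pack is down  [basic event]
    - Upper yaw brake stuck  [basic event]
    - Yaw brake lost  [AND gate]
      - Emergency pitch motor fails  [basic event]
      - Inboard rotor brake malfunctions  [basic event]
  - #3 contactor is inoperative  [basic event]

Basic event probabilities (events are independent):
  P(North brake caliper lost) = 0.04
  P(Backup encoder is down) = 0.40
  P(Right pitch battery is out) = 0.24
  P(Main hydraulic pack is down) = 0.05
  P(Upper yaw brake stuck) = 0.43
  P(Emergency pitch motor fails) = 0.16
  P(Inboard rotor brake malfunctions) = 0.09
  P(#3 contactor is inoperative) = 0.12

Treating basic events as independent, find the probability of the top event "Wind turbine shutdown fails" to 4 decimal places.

0.1210

P(Pitch system fails) [AND] = 0.40 × 0.24 = 0.096000
P(Emergency stop fails) [OR] = 1 − (1−0.04) × (1−0.096000) × (1−0.05) = 0.175552
P(Yaw brake lost) [AND] = 0.16 × 0.09 = 0.014400
P(Safety chain unavailable) [AND] = 0.175552 × 0.43 × 0.014400 = 0.001087
P(Wind turbine shutdown fails) [OR] = 1 − (1−0.001087) × (1−0.12) = 0.120957
Rounded to 4 decimal places: P(Wind turbine shutdown fails) ≈ 0.1210.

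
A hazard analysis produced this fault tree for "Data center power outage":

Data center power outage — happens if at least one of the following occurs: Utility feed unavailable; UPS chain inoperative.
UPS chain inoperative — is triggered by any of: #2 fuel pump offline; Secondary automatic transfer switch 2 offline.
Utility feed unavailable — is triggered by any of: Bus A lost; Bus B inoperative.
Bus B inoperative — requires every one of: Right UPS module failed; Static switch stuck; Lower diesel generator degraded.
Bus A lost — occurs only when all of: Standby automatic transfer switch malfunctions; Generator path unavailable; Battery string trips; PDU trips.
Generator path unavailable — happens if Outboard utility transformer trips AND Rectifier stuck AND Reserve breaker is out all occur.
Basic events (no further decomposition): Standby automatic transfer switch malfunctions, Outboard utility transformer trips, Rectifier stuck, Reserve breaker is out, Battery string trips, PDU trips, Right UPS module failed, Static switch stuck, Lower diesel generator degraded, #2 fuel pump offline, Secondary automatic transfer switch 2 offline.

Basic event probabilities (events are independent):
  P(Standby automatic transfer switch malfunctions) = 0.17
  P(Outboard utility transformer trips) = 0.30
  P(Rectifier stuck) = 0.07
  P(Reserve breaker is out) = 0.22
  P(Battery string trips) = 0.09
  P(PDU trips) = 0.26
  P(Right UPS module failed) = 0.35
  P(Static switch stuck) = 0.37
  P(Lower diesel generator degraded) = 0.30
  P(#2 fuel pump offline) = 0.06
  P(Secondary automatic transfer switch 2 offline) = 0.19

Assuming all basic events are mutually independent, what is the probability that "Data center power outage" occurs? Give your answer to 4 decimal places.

0.2682

P(Generator path unavailable) [AND] = 0.30 × 0.07 × 0.22 = 0.004620
P(Bus A lost) [AND] = 0.17 × 0.004620 × 0.09 × 0.26 = 0.000018
P(Bus B inoperative) [AND] = 0.35 × 0.37 × 0.30 = 0.038850
P(Utility feed unavailable) [OR] = 1 − (1−0.000018) × (1−0.038850) = 0.038867
P(UPS chain inoperative) [OR] = 1 − (1−0.06) × (1−0.19) = 0.238600
P(Data center power outage) [OR] = 1 − (1−0.038867) × (1−0.238600) = 0.268193
Rounded to 4 decimal places: P(Data center power outage) ≈ 0.2682.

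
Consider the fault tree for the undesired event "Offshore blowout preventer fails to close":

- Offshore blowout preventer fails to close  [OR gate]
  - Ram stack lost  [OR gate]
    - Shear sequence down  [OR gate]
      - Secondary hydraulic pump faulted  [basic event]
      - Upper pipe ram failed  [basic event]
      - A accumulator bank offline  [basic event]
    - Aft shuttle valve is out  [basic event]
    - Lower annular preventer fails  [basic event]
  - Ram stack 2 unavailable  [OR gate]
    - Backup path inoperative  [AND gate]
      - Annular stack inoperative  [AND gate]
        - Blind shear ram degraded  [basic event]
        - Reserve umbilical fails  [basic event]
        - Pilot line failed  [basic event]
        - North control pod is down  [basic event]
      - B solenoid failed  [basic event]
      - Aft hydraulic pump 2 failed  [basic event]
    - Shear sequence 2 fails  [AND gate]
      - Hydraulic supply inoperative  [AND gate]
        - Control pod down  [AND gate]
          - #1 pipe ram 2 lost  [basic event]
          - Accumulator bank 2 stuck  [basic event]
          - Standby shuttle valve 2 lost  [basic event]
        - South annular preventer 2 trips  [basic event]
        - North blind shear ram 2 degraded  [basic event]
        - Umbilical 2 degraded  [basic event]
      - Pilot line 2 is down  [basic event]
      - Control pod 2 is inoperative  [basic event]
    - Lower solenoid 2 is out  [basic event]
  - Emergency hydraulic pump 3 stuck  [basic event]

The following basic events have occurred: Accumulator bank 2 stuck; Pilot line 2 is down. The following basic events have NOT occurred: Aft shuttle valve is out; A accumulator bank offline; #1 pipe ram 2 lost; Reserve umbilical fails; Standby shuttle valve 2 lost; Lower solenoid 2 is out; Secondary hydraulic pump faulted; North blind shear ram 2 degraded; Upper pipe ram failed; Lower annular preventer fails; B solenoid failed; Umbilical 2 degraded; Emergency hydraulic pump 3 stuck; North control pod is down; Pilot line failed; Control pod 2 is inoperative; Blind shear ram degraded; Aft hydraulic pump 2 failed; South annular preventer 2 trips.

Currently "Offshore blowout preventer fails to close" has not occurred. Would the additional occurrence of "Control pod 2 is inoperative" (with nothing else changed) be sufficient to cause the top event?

No

Counterfactual: set "Control pod 2 is inoperative" to occurred.
Shear sequence down [OR]: Secondary hydraulic pump faulted=not, Upper pipe ram failed=not, A accumulator bank offline=not → no input occurs → does not occur.
Ram stack lost [OR]: Shear sequence down=not, Aft shuttle valve is out=not, Lower annular preventer fails=not → no input occurs → does not occur.
Annular stack inoperative [AND]: Blind shear ram degraded=not, Reserve umbilical fails=not, Pilot line failed=not, North control pod is down=not → not all inputs occur → does not occur.
Backup path inoperative [AND]: Annular stack inoperative=not, B solenoid failed=not, Aft hydraulic pump 2 failed=not → not all inputs occur → does not occur.
Control pod down [AND]: #1 pipe ram 2 lost=not, Accumulator bank 2 stuck=occurs, Standby shuttle valve 2 lost=not → not all inputs occur → does not occur.
Hydraulic supply inoperative [AND]: Control pod down=not, South annular preventer 2 trips=not, North blind shear ram 2 degraded=not, Umbilical 2 degraded=not → not all inputs occur → does not occur.
Shear sequence 2 fails [AND]: Hydraulic supply inoperative=not, Pilot line 2 is down=occurs, Control pod 2 is inoperative=occurs → not all inputs occur → does not occur.
Ram stack 2 unavailable [OR]: Backup path inoperative=not, Shear sequence 2 fails=not, Lower solenoid 2 is out=not → no input occurs → does not occur.
Offshore blowout preventer fails to close [OR]: Ram stack lost=not, Ram stack 2 unavailable=not, Emergency hydraulic pump 3 stuck=not → no input occurs → does not occur.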